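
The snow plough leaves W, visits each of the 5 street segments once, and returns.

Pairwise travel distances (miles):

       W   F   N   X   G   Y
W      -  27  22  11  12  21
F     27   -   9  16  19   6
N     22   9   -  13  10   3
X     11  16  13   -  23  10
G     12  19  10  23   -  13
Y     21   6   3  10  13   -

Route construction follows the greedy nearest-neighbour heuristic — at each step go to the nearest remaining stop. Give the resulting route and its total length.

Total distance 64 miles via the nearest-neighbour route W → X → Y → N → F → G → W.

From W: distances to unvisited — X=11, G=12, Y=21, N=22, F=27. Nearest is X (11).
From X: distances to unvisited — Y=10, N=13, F=16, G=23. Nearest is Y (10).
From Y: distances to unvisited — N=3, F=6, G=13. Nearest is N (3).
From N: distances to unvisited — F=9, G=10. Nearest is F (9).
From F: distances to unvisited — G=19. Nearest is G (19).
Return G→W: 12.
Total = 11 + 10 + 3 + 9 + 19 + 12 = 64.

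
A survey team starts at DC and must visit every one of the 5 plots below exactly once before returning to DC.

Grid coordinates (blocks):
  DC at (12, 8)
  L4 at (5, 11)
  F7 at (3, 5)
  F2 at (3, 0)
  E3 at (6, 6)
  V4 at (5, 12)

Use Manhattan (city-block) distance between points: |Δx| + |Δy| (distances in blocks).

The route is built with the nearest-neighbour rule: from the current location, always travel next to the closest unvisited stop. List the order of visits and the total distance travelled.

Total distance 42 blocks via the nearest-neighbour route DC → E3 → F7 → F2 → L4 → V4 → DC.

From DC: distances to unvisited — E3=8, L4=10, V4=11, F7=12, F2=17. Nearest is E3 (8).
From E3: distances to unvisited — F7=4, L4=6, V4=7, F2=9. Nearest is F7 (4).
From F7: distances to unvisited — F2=5, L4=8, V4=9. Nearest is F2 (5).
From F2: distances to unvisited — L4=13, V4=14. Nearest is L4 (13).
From L4: distances to unvisited — V4=1. Nearest is V4 (1).
Return V4→DC: 11.
Total = 8 + 4 + 5 + 13 + 1 + 11 = 42.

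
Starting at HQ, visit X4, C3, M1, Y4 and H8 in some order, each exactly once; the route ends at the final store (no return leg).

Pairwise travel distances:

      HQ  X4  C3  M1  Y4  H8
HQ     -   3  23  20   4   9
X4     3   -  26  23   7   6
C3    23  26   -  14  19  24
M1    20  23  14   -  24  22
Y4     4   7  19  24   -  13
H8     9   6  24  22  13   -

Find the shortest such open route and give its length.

There are 5! = 120 possible orderings.
HQ→X4→C3→M1→Y4→H8: 3+26+14+24+13 = 80
HQ→X4→C3→M1→H8→Y4: 3+26+14+22+13 = 78
HQ→X4→C3→Y4→M1→H8: 3+26+19+24+22 = 94
HQ→X4→C3→Y4→H8→M1: 3+26+19+13+22 = 83
HQ→X4→C3→H8→M1→Y4: 3+26+24+22+24 = 99
HQ→X4→C3→H8→Y4→M1: 3+26+24+13+24 = 90
HQ→X4→M1→C3→Y4→H8: 3+23+14+19+13 = 72
HQ→X4→M1→C3→H8→Y4: 3+23+14+24+13 = 77
HQ→X4→M1→Y4→C3→H8: 3+23+24+19+24 = 93
HQ→X4→M1→Y4→H8→C3: 3+23+24+13+24 = 87
HQ→X4→M1→H8→C3→Y4: 3+23+22+24+19 = 91
HQ→X4→M1→H8→Y4→C3: 3+23+22+13+19 = 80
HQ→X4→Y4→C3→M1→H8: 3+7+19+14+22 = 65
HQ→X4→Y4→C3→H8→M1: 3+7+19+24+22 = 75
… (106 more)
HQ→Y4→X4→H8→M1→C3: 4+7+6+22+14 = 53  ← best
The minimum is 53.
One shortest path: HQ → Y4 → X4 → H8 → M1 → C3.

Shortest open route: 53.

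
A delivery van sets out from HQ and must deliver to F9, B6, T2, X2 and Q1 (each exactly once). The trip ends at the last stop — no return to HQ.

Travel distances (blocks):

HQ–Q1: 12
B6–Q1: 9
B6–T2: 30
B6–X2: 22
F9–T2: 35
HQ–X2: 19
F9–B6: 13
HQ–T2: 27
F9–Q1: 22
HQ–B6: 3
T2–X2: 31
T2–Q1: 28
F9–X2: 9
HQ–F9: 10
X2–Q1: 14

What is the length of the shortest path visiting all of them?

Minimum one-way distance = 67 blocks.

There are 5! = 120 possible orderings.
HQ → F9 → B6 → T2 → X2 → Q1: 10+13+30+31+14 = 98
HQ → F9 → B6 → T2 → Q1 → X2: 10+13+30+28+14 = 95
HQ → F9 → B6 → X2 → T2 → Q1: 10+13+22+31+28 = 104
HQ → F9 → B6 → X2 → Q1 → T2: 10+13+22+14+28 = 87
HQ → F9 → B6 → Q1 → T2 → X2: 10+13+9+28+31 = 91
HQ → F9 → B6 → Q1 → X2 → T2: 10+13+9+14+31 = 77
HQ → F9 → T2 → B6 → X2 → Q1: 10+35+30+22+14 = 111
HQ → F9 → T2 → B6 → Q1 → X2: 10+35+30+9+14 = 98
HQ → F9 → T2 → X2 → B6 → Q1: 10+35+31+22+9 = 107
HQ → F9 → T2 → X2 → Q1 → B6: 10+35+31+14+9 = 99
HQ → F9 → T2 → Q1 → B6 → X2: 10+35+28+9+22 = 104
HQ → F9 → T2 → Q1 → X2 → B6: 10+35+28+14+22 = 109
HQ → F9 → X2 → B6 → T2 → Q1: 10+9+22+30+28 = 99
HQ → F9 → X2 → B6 → Q1 → T2: 10+9+22+9+28 = 78
… (106 more)
HQ → B6 → F9 → X2 → Q1 → T2: 3+13+9+14+28 = 67  ← best
The minimum is 67.
One shortest path: HQ → B6 → F9 → X2 → Q1 → T2.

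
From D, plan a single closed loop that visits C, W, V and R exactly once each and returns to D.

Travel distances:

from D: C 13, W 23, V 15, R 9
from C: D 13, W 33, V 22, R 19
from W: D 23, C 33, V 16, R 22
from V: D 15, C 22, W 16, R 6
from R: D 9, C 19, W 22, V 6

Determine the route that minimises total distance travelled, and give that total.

Shortest round trip = 77.

There are 12 distinct closed tours to check (reversals are equivalent).
D-C-W-V-R-D: 13+33+16+6+9 = 77
D-C-W-R-V-D: 13+33+22+6+15 = 89
D-C-V-W-R-D: 13+22+16+22+9 = 82
D-C-V-R-W-D: 13+22+6+22+23 = 86
D-C-R-W-V-D: 13+19+22+16+15 = 85
D-C-R-V-W-D: 13+19+6+16+23 = 77
D-W-C-V-R-D: 23+33+22+6+9 = 93
D-W-C-R-V-D: 23+33+19+6+15 = 96
D-W-V-C-R-D: 23+16+22+19+9 = 89
D-W-R-C-V-D: 23+22+19+22+15 = 101
D-V-C-W-R-D: 15+22+33+22+9 = 101
D-V-W-C-R-D: 15+16+33+19+9 = 92
The minimum is 77.
One optimal route: D → C → W → V → R → D (or its reverse).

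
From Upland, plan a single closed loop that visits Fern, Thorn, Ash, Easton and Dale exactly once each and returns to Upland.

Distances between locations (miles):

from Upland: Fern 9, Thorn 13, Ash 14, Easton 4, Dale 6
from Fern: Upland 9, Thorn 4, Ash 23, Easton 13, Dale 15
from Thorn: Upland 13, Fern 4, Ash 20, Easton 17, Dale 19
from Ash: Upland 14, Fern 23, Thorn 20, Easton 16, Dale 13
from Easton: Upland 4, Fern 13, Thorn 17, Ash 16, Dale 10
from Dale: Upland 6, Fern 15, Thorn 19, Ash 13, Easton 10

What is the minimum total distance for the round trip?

With 5 stops there are 5!/2 = 60 distinct round trips (a route and its reverse cost the same).
Upland → Fern → Thorn → Ash → Easton → Dale → Upland: 9+4+20+16+10+6 = 65
Upland → Fern → Thorn → Ash → Dale → Easton → Upland: 9+4+20+13+10+4 = 60
Upland → Fern → Thorn → Easton → Ash → Dale → Upland: 9+4+17+16+13+6 = 65
Upland → Fern → Thorn → Easton → Dale → Ash → Upland: 9+4+17+10+13+14 = 67
Upland → Fern → Thorn → Dale → Ash → Easton → Upland: 9+4+19+13+16+4 = 65
Upland → Fern → Thorn → Dale → Easton → Ash → Upland: 9+4+19+10+16+14 = 72
Upland → Fern → Ash → Thorn → Easton → Dale → Upland: 9+23+20+17+10+6 = 85
Upland → Fern → Ash → Thorn → Dale → Easton → Upland: 9+23+20+19+10+4 = 85
Upland → Fern → Ash → Easton → Thorn → Dale → Upland: 9+23+16+17+19+6 = 90
Upland → Fern → Ash → Easton → Dale → Thorn → Upland: 9+23+16+10+19+13 = 90
Upland → Fern → Ash → Dale → Thorn → Easton → Upland: 9+23+13+19+17+4 = 85
Upland → Fern → Ash → Dale → Easton → Thorn → Upland: 9+23+13+10+17+13 = 85
Upland → Fern → Easton → Thorn → Ash → Dale → Upland: 9+13+17+20+13+6 = 78
Upland → Fern → Easton → Thorn → Dale → Ash → Upland: 9+13+17+19+13+14 = 85
… (46 more)
The minimum is 60.
One optimal route: Upland → Fern → Thorn → Ash → Dale → Easton → Upland (or its reverse).

60 miles — the shortest possible round trip.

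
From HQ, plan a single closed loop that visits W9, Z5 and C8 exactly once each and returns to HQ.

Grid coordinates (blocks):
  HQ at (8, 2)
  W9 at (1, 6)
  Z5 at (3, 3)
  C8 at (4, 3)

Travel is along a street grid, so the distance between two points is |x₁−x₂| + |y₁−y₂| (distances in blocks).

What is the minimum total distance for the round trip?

Shortest round trip = 22 blocks.

With 3 stops there are 3!/2 = 3 distinct round trips (a route and its reverse cost the same).
HQ→W9→Z5→C8→HQ: 11+5+1+5 = 22
HQ→W9→C8→Z5→HQ: 11+6+1+6 = 24
HQ→Z5→W9→C8→HQ: 6+5+6+5 = 22
The minimum is 22.
One optimal route: HQ → W9 → Z5 → C8 → HQ (or its reverse).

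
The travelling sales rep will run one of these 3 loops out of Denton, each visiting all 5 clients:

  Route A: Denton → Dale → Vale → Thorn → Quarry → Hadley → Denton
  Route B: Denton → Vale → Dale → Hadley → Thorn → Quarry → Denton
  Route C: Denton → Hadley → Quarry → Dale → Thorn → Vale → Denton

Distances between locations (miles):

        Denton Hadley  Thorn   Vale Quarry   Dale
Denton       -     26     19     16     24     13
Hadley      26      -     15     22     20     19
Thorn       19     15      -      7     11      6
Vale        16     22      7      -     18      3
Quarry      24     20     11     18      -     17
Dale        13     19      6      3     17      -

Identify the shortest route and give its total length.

Route A: 13 + 3 + 7 + 11 + 20 + 26 = 80
Route B: 16 + 3 + 19 + 15 + 11 + 24 = 88
Route C: 26 + 20 + 17 + 6 + 7 + 16 = 92

Shortest is Route A, total 80 miles.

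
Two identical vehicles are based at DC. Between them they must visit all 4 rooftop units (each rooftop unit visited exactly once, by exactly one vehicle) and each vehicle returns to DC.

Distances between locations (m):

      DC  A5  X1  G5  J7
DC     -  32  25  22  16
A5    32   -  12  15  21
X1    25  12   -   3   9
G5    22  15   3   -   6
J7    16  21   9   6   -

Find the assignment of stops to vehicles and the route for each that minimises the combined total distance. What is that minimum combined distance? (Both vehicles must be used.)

Try each way of splitting the stops between the two vehicles (each non-empty) and, for each split, find the best tour for each vehicle:
  {A5} + {X1, G5, J7}: 64 + 50 = 114
  {X1} + {A5, G5, J7}: 50 + 69 = 119
  {A5, X1} + {G5, J7}: 69 + 44 = 113
  {G5} + {A5, X1, J7}: 44 + 69 = 113
  {A5, G5} + {X1, J7}: 69 + 50 = 119
  {X1, G5} + {A5, J7}: 50 + 69 = 119
  … (7 splits in total)
  {A5, X1, G5} + {J7}: 69 + 32 = 101  ← best
Best: vehicle 1 DC → A5 → X1 → G5 → DC = 69; vehicle 2 DC → J7 → DC = 32; combined 101.

101 m — the smallest possible combined total.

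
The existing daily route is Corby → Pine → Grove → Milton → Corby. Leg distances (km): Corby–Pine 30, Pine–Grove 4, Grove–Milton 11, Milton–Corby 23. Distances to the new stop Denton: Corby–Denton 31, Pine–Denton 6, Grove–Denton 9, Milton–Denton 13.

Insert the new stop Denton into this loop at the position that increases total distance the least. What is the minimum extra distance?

Insertion cost between consecutive stops i–j is d(i,Denton) + d(Denton,j) − d(i,j):
  between Corby and Pine: 31 + 6 − 30 = 7
  between Pine and Grove: 6 + 9 − 4 = 11
  between Grove and Milton: 9 + 13 − 11 = 11
  between Milton and Corby: 13 + 31 − 23 = 21
Cheapest insertion is between Corby and Pine, adding 7.
New total = 68 + 7 = 75.

Minimum extra distance: 7 km, inserting Denton between Corby and Pine.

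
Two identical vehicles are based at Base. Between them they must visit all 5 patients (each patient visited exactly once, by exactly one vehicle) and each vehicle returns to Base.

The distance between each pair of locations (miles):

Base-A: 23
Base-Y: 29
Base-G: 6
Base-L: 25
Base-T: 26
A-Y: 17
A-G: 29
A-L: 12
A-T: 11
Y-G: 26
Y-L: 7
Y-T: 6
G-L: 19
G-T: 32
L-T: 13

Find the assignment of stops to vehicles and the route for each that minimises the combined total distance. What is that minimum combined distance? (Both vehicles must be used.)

There are 2^4 − 1 = 15 ways to divide the 5 stops into two non-empty groups. For each, the best each vehicle can do is its own shortest tour through its group:
  {A} + {Y, G, L, T}: 46 + 64 = 110
  {Y} + {A, G, L, T}: 58 + 72 = 130
  {A, Y} + {G, L, T}: 69 + 64 = 133
  {G} + {A, Y, L, T}: 12 + 72 = 84
  {A, G} + {Y, L, T}: 58 + 64 = 122
  {Y, G} + {A, L, T}: 61 + 72 = 133
  … (15 splits in total)
Best: vehicle 1 Base → G → Base = 12; vehicle 2 Base → A → T → Y → L → Base = 72; combined 84.

Minimum combined distance: 84 miles.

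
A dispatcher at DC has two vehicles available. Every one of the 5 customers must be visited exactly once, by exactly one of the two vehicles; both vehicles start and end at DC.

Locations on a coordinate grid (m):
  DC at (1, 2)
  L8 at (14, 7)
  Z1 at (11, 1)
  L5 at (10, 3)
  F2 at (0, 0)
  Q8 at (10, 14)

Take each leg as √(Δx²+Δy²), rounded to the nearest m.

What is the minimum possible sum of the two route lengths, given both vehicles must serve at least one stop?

Minimum combined distance: 45 m.

Check every non-empty split of the stops between the two vehicles; for each half take its own optimal tour:
  {L8} + {Z1, L5, F2, Q8}: 28 + 41 = 69
  {Z1} + {L8, L5, F2, Q8}: 20 + 41 = 61
  {L8, Z1} + {L5, F2, Q8}: 31 + 38 = 69
  {L5} + {L8, Z1, F2, Q8}: 18 + 43 = 61
  {L8, L5} + {Z1, F2, Q8}: 29 + 41 = 70
  {Z1, L5} + {L8, F2, Q8}: 21 + 41 = 62
  … (15 splits in total)
  {F2} + {L8, Z1, L5, Q8}: 4 + 41 = 45  ← best
Best: vehicle 1 DC → F2 → DC = 4; vehicle 2 DC → Z1 → L5 → L8 → Q8 → DC = 41; combined 45.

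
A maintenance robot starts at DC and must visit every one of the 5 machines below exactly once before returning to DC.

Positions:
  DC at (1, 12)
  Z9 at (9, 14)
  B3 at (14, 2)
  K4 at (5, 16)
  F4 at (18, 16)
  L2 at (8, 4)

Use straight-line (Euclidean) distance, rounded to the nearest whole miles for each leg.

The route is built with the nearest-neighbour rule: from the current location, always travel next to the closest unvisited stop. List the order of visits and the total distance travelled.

Total distance 51 miles via the nearest-neighbour route DC → K4 → Z9 → F4 → B3 → L2 → DC.

DC → [K4:6 / Z9:8 / L2:11 / B3:16 / F4:17] → K4 (6)
K4 → [Z9:4 / L2:12 / F4:13 / B3:17] → Z9 (4)
Z9 → [F4:9 / L2:10 / B3:13] → F4 (9)
F4 → [B3:15 / L2:16] → B3 (15)
B3 → [L2:6] → L2 (6)
Return L2→DC: 11.
Total = 6 + 4 + 9 + 15 + 6 + 11 = 51.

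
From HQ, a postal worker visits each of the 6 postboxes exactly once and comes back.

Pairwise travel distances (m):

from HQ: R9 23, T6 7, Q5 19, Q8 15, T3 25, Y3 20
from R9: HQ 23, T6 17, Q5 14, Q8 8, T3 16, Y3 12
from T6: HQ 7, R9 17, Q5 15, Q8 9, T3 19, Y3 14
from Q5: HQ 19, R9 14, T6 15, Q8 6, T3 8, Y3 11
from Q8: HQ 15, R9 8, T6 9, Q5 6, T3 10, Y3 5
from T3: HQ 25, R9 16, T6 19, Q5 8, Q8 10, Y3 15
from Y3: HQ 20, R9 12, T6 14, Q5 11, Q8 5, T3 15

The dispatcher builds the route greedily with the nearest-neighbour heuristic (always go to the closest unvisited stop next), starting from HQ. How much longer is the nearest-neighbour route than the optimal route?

From HQ: T6=7, Q8=15, Q5=19, Y3=20, R9=23, T3=25 → choose T6 (7).
From T6: Q8=9, Y3=14, Q5=15, R9=17, T3=19 → choose Q8 (9).
From Q8: Y3=5, Q5=6, R9=8, T3=10 → choose Y3 (5).
From Y3: Q5=11, R9=12, T3=15 → choose Q5 (11).
From Q5: T3=8, R9=14 → choose T3 (8).
From T3: R9=16 → choose R9 (16).
NN route HQ → T6 → Q8 → Y3 → Q5 → T3 → R9 → HQ costs 79.
Optimal: HQ → T6 → Q8 → Y3 → R9 → T3 → Q5 → HQ costs 76 (by enumerating all 360 distinct tours).
Excess = 79 − 76 = 3.

The nearest-neighbour route is 3 m longer than optimal.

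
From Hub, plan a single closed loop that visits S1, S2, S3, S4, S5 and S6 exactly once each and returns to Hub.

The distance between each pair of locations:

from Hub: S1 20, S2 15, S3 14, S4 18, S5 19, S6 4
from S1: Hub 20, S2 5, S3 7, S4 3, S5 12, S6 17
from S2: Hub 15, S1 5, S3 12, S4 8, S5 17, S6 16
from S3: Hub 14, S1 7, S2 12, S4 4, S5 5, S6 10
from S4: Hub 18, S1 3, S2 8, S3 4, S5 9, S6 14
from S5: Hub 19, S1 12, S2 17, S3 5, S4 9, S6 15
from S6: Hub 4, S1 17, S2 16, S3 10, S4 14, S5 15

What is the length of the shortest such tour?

There are 360 distinct closed tours to check (reversals are equivalent).
Hub - S1 - S2 - S3 - S4 - S5 - S6 - Hub: 20+5+12+4+9+15+4 = 69
Hub - S1 - S2 - S3 - S4 - S6 - S5 - Hub: 20+5+12+4+14+15+19 = 89
Hub - S1 - S2 - S3 - S5 - S4 - S6 - Hub: 20+5+12+5+9+14+4 = 69
Hub - S1 - S2 - S3 - S5 - S6 - S4 - Hub: 20+5+12+5+15+14+18 = 89
Hub - S1 - S2 - S3 - S6 - S4 - S5 - Hub: 20+5+12+10+14+9+19 = 89
Hub - S1 - S2 - S3 - S6 - S5 - S4 - Hub: 20+5+12+10+15+9+18 = 89
Hub - S1 - S2 - S4 - S3 - S5 - S6 - Hub: 20+5+8+4+5+15+4 = 61
Hub - S1 - S2 - S4 - S3 - S6 - S5 - Hub: 20+5+8+4+10+15+19 = 81
… (352 more)
Hub - S2 - S1 - S4 - S3 - S5 - S6 - Hub: 15+5+3+4+5+15+4 = 51  ← best
The minimum is 51.
One optimal route: Hub → S2 → S1 → S4 → S3 → S5 → S6 → Hub (or its reverse).

Minimum total distance: 51.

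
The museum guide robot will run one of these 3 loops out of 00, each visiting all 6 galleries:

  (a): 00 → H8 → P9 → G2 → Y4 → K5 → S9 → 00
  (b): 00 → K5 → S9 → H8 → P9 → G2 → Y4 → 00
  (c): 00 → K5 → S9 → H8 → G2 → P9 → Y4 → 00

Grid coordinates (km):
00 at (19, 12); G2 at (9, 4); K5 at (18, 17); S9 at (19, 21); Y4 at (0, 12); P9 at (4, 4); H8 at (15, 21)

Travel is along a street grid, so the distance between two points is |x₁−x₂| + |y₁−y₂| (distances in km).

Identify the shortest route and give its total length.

74 km — (c) is the shortest.

(a): 13 + 28 + 5 + 17 + 23 + 5 + 9 = 100
(b): 6 + 5 + 4 + 28 + 5 + 17 + 19 = 84
(c): 6 + 5 + 4 + 23 + 5 + 12 + 19 = 74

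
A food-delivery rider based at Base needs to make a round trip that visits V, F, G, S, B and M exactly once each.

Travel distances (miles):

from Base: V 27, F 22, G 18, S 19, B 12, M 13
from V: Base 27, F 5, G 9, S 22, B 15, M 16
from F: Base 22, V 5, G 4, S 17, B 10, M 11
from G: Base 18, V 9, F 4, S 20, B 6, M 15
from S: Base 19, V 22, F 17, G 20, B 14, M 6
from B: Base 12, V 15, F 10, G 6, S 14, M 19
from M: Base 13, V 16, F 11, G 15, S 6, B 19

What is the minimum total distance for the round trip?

Minimum total distance: 68 miles.

Base→V→F→G→S→B→M→Base: 27+5+4+20+14+19+13 = 102
Base→V→F→G→S→M→B→Base: 27+5+4+20+6+19+12 = 93
Base→V→F→G→B→S→M→Base: 27+5+4+6+14+6+13 = 75
Base→V→F→G→B→M→S→Base: 27+5+4+6+19+6+19 = 86
Base→V→F→G→M→S→B→Base: 27+5+4+15+6+14+12 = 83
Base→V→F→G→M→B→S→Base: 27+5+4+15+19+14+19 = 103
Base→V→F→S→G→B→M→Base: 27+5+17+20+6+19+13 = 107
Base→V→F→S→G→M→B→Base: 27+5+17+20+15+19+12 = 115
… (352 more)
Base→S→M→V→F→G→B→Base: 19+6+16+5+4+6+12 = 68  ← best
The minimum is 68.
One optimal route: Base → S → M → V → F → G → B → Base (or its reverse).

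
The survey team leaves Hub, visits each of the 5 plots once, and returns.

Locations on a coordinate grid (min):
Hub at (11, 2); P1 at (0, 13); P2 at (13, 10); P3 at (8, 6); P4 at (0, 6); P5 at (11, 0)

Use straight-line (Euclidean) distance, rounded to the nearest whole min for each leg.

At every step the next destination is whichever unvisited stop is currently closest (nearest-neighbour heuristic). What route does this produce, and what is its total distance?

Hub → [P5:2 / P3:5 / P2:8 / P4:12 / P1:16] → P5 (2)
P5 → [P3:7 / P2:10 / P4:13 / P1:17] → P3 (7)
P3 → [P2:6 / P4:8 / P1:11] → P2 (6)
P2 → [P1:13 / P4:14] → P1 (13)
P1 → [P4:7] → P4 (7)
Return P4→Hub: 12.
Total = 2 + 7 + 6 + 13 + 7 + 12 = 47.

47 min along Hub → P5 → P3 → P2 → P1 → P4 → Hub.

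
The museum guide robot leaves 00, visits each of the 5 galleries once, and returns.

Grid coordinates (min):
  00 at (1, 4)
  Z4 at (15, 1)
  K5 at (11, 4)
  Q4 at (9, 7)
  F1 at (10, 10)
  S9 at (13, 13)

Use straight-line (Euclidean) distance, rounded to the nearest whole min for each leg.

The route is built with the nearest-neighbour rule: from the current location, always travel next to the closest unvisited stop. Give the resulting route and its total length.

44 min along 00 → Q4 → F1 → S9 → K5 → Z4 → 00.

At 00 the remaining stops are Q4 9, K5 10, F1 11, Z4 14, S9 15; go to Q4.
At Q4 the remaining stops are F1 3, K5 4, S9 7, Z4 8; go to F1.
At F1 the remaining stops are S9 4, K5 6, Z4 10; go to S9.
At S9 the remaining stops are K5 9, Z4 12; go to K5.
At K5 the remaining stops are Z4 5; go to Z4.
Return Z4→00: 14.
Total = 9 + 3 + 4 + 9 + 5 + 14 = 44.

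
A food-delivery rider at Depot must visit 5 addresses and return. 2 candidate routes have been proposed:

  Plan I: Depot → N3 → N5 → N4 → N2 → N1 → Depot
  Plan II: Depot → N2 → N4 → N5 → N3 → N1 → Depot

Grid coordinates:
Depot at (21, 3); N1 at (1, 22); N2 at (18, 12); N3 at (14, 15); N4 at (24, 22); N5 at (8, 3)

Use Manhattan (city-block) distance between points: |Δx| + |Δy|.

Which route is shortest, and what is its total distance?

Plan I: 19 + 18 + 35 + 16 + 27 + 39 = 154
Plan II: 12 + 16 + 35 + 18 + 20 + 39 = 140

140 — Plan II is the shortest.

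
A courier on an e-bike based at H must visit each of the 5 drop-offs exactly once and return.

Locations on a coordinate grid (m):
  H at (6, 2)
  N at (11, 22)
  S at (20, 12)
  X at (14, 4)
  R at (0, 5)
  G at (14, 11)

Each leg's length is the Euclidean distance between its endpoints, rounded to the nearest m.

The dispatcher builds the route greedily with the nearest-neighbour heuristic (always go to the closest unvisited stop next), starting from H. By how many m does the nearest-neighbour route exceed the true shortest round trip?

The nearest-neighbour route is 7 m longer than optimal.

H: R=7, X=8, G=12, S=17, N=21 ⇒ R
R: X=14, G=15, N=20, S=21 ⇒ X
X: G=7, S=10, N=18 ⇒ G
G: S=6, N=11 ⇒ S
S: N=13 ⇒ N
NN route H → R → X → G → S → N → H costs 68.
Optimal: H → X → G → S → N → R → H costs 61 (by enumerating all 60 distinct tours).
Excess = 68 − 61 = 7.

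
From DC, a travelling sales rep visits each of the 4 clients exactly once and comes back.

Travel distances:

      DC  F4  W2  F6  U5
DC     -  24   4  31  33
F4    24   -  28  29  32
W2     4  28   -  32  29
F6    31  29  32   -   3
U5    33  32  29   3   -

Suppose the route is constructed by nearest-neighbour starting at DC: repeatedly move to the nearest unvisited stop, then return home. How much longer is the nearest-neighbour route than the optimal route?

8 longer than the optimal tour.

From DC: W2=4, F4=24, F6=31, U5=33 → choose W2 (4).
From W2: F4=28, U5=29, F6=32 → choose F4 (28).
From F4: F6=29, U5=32 → choose F6 (29).
From F6: U5=3 → choose U5 (3).
NN route DC → W2 → F4 → F6 → U5 → DC costs 97.
Optimal: DC → F4 → F6 → U5 → W2 → DC costs 89 (by enumerating all 12 distinct tours).
Excess = 97 − 89 = 8.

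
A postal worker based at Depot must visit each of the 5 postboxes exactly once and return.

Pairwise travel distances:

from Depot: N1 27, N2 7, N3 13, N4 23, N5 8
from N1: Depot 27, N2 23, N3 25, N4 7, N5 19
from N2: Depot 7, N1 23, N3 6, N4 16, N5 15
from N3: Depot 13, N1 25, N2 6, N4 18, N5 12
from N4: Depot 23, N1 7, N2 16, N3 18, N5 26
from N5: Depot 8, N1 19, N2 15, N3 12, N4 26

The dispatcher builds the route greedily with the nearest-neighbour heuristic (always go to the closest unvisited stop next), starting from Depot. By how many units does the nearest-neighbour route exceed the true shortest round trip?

From Depot: N2=7, N5=8, N3=13, N4=23, N1=27 → choose N2 (7).
From N2: N3=6, N5=15, N4=16, N1=23 → choose N3 (6).
From N3: N5=12, N4=18, N1=25 → choose N5 (12).
From N5: N1=19, N4=26 → choose N1 (19).
From N1: N4=7 → choose N4 (7).
NN route Depot → N2 → N3 → N5 → N1 → N4 → Depot costs 74.
Optimal: Depot → N2 → N3 → N4 → N1 → N5 → Depot costs 65 (by enumerating all 60 distinct tours).
Excess = 74 − 65 = 9.

Excess over optimum: 9.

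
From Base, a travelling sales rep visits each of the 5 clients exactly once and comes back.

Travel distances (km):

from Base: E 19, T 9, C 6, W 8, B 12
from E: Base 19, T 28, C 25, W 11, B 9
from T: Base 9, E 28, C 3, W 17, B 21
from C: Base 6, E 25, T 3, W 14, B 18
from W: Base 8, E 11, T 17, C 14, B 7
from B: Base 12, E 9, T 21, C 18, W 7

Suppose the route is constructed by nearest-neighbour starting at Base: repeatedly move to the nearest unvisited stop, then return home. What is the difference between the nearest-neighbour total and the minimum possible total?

3 km longer than the optimal tour.

Base: C=6, W=8, T=9, B=12, E=19 ⇒ C
C: T=3, W=14, B=18, E=25 ⇒ T
T: W=17, B=21, E=28 ⇒ W
W: B=7, E=11 ⇒ B
B: E=9 ⇒ E
NN route Base → C → T → W → B → E → Base costs 61.
Optimal: Base → T → C → W → E → B → Base costs 58 (by enumerating all 60 distinct tours).
Excess = 61 − 58 = 3.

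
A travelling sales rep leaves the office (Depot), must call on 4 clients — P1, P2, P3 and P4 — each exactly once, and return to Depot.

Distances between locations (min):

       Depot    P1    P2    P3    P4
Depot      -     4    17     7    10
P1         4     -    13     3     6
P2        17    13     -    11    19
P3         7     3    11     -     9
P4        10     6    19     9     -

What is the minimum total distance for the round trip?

With 4 stops there are 4!/2 = 12 distinct round trips (a route and its reverse cost the same).
Depot → P1 → P2 → P3 → P4 → Depot: 4+13+11+9+10 = 47
Depot → P1 → P2 → P4 → P3 → Depot: 4+13+19+9+7 = 52
Depot → P1 → P3 → P2 → P4 → Depot: 4+3+11+19+10 = 47
Depot → P1 → P3 → P4 → P2 → Depot: 4+3+9+19+17 = 52
Depot → P1 → P4 → P2 → P3 → Depot: 4+6+19+11+7 = 47
Depot → P1 → P4 → P3 → P2 → Depot: 4+6+9+11+17 = 47
Depot → P2 → P1 → P3 → P4 → Depot: 17+13+3+9+10 = 52
Depot → P2 → P1 → P4 → P3 → Depot: 17+13+6+9+7 = 52
Depot → P2 → P3 → P1 → P4 → Depot: 17+11+3+6+10 = 47
Depot → P2 → P4 → P1 → P3 → Depot: 17+19+6+3+7 = 52
Depot → P3 → P1 → P2 → P4 → Depot: 7+3+13+19+10 = 52
Depot → P3 → P2 → P1 → P4 → Depot: 7+11+13+6+10 = 47
The minimum is 47.
One optimal route: Depot → P1 → P2 → P3 → P4 → Depot (or its reverse).

47 min — the shortest possible round trip.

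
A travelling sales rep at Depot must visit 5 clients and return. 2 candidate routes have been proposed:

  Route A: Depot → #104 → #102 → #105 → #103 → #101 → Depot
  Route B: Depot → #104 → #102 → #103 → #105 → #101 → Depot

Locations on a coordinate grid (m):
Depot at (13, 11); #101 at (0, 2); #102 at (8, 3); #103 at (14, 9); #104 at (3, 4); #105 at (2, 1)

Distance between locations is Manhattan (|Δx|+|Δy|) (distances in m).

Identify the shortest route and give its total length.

Shortest is Route B, total 80 m.

Route A: 17 + 6 + 8 + 20 + 21 + 22 = 94
Route B: 17 + 6 + 12 + 20 + 3 + 22 = 80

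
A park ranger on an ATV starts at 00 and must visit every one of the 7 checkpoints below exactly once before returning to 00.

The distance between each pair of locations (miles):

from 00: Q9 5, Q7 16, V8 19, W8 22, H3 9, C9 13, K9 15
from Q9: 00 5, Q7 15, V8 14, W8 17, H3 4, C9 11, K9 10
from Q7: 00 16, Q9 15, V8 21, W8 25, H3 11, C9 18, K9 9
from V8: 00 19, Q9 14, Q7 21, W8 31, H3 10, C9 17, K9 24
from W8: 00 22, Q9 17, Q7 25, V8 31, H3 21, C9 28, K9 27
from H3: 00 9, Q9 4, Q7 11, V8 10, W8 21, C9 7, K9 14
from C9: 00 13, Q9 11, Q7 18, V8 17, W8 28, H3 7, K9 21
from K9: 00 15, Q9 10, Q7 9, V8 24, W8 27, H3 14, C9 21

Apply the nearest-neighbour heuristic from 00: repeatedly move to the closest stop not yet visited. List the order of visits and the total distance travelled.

00 → [Q9:5 / H3:9 / C9:13 / K9:15 / Q7:16 / V8:19 / W8:22] → Q9 (5)
Q9 → [H3:4 / K9:10 / C9:11 / V8:14 / Q7:15 / W8:17] → H3 (4)
H3 → [C9:7 / V8:10 / Q7:11 / K9:14 / W8:21] → C9 (7)
C9 → [V8:17 / Q7:18 / K9:21 / W8:28] → V8 (17)
V8 → [Q7:21 / K9:24 / W8:31] → Q7 (21)
Q7 → [K9:9 / W8:25] → K9 (9)
K9 → [W8:27] → W8 (27)
Return W8→00: 22.
Total = 5 + 4 + 7 + 17 + 21 + 9 + 27 + 22 = 112.

Nearest-neighbour total = 112 miles; route 00 → Q9 → H3 → C9 → V8 → Q7 → K9 → W8 → 00.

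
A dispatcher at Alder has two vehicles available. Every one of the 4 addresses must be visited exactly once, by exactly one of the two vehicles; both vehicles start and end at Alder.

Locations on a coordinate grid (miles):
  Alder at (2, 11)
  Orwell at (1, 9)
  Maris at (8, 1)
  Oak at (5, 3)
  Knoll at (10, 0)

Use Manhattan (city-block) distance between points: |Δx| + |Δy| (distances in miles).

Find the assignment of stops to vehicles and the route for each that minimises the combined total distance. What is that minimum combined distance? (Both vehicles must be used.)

Minimum combined distance: 44 miles.

Check every non-empty split of the stops between the two vehicles; for each half take its own optimal tour:
  {Orwell} + {Maris, Oak, Knoll}: 6 + 38 = 44
  {Maris} + {Orwell, Oak, Knoll}: 32 + 40 = 72
  {Orwell, Maris} + {Oak, Knoll}: 34 + 38 = 72
  {Oak} + {Orwell, Maris, Knoll}: 22 + 40 = 62
  {Orwell, Oak} + {Maris, Knoll}: 24 + 38 = 62
  {Maris, Oak} + {Orwell, Knoll}: 32 + 40 = 72
  … (7 splits in total)
Best: vehicle 1 Alder → Orwell → Alder = 6; vehicle 2 Alder → Maris → Knoll → Oak → Alder = 38; combined 44.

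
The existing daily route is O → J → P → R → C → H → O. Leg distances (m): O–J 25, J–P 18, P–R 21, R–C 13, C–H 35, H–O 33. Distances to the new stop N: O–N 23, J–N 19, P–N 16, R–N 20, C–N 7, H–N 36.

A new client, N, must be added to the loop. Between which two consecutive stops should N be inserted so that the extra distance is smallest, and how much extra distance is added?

+8 m — insert N between C and H.

Insertion cost between consecutive stops i–j is d(i,N) + d(N,j) − d(i,j):
  between O and J: 23 + 19 − 25 = 17
  between J and P: 19 + 16 − 18 = 17
  between P and R: 16 + 20 − 21 = 15
  between R and C: 20 + 7 − 13 = 14
  between C and H: 7 + 36 − 35 = 8
  between H and O: 36 + 23 − 33 = 26
Cheapest insertion is between C and H, adding 8.
New total = 145 + 8 = 153.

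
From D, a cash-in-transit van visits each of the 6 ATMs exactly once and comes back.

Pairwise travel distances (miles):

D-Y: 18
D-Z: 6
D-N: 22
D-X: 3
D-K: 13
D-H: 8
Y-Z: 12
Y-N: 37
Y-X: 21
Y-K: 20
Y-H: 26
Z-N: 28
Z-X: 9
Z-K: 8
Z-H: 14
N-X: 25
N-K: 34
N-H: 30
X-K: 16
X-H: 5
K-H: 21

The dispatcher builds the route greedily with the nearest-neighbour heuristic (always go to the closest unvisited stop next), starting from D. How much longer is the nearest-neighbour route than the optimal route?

From D: X=3, Z=6, H=8, K=13, Y=18, N=22 → choose X (3).
From X: H=5, Z=9, K=16, Y=21, N=25 → choose H (5).
From H: Z=14, K=21, Y=26, N=30 → choose Z (14).
From Z: K=8, Y=12, N=28 → choose K (8).
From K: Y=20, N=34 → choose Y (20).
From Y: N=37 → choose N (37).
NN route D → X → H → Z → K → Y → N → D costs 109.
Optimal: D → N → Y → Z → K → X → H → D costs 108 (by enumerating all 360 distinct tours).
Excess = 109 − 108 = 1.

1 miles longer than the optimal tour.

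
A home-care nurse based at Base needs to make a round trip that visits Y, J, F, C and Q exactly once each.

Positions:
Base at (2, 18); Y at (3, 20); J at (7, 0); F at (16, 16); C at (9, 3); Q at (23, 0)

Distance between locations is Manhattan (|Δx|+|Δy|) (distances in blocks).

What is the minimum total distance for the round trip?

There are 60 distinct closed tours to check (reversals are equivalent).
Base→Y→J→F→C→Q→Base: 3+24+25+20+17+39 = 128
Base→Y→J→F→Q→C→Base: 3+24+25+23+17+22 = 114
Base→Y→J→C→F→Q→Base: 3+24+5+20+23+39 = 114
Base→Y→J→C→Q→F→Base: 3+24+5+17+23+16 = 88
Base→Y→J→Q→F→C→Base: 3+24+16+23+20+22 = 108
Base→Y→J→Q→C→F→Base: 3+24+16+17+20+16 = 96
Base→Y→F→J→C→Q→Base: 3+17+25+5+17+39 = 106
Base→Y→F→J→Q→C→Base: 3+17+25+16+17+22 = 100
Base→Y→F→C→J→Q→Base: 3+17+20+5+16+39 = 100
Base→Y→F→C→Q→J→Base: 3+17+20+17+16+23 = 96
Base→Y→F→Q→J→C→Base: 3+17+23+16+5+22 = 86
Base→Y→F→Q→C→J→Base: 3+17+23+17+5+23 = 88
Base→Y→C→J→F→Q→Base: 3+23+5+25+23+39 = 118
Base→Y→C→J→Q→F→Base: 3+23+5+16+23+16 = 86
… (46 more)
The minimum is 86.
One optimal route: Base → Y → F → Q → J → C → Base (or its reverse).

86 blocks — the shortest possible round trip.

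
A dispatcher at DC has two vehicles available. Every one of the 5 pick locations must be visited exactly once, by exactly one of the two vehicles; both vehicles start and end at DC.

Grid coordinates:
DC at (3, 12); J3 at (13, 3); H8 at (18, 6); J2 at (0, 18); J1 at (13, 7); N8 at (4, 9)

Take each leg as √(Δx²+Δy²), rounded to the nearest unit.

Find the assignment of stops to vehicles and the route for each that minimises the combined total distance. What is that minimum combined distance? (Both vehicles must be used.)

Minimum combined distance: 50.

Check every non-empty split of the stops between the two vehicles; for each half take its own optimal tour:
  {J3} + {H8, J2, J1, N8}: 26 + 46 = 72
  {H8} + {J3, J2, J1, N8}: 32 + 42 = 74
  {J3, H8} + {J2, J1, N8}: 35 + 36 = 71
  {J2} + {J3, H8, J1, N8}: 14 + 36 = 50
  {J3, J2} + {H8, J1, N8}: 40 + 33 = 73
  {H8, J2} + {J3, J1, N8}: 45 + 29 = 74
  … (15 splits in total)
Best: vehicle 1 DC → J2 → DC = 14; vehicle 2 DC → J3 → H8 → J1 → N8 → DC = 36; combined 50.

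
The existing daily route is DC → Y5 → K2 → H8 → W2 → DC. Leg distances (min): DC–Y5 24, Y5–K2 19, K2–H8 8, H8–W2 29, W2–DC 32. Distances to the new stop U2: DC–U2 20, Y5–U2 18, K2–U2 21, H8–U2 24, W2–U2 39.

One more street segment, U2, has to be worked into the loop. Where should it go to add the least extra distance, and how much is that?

+14 min — insert U2 between DC and Y5.

Insertion cost between consecutive stops i–j is d(i,U2) + d(U2,j) − d(i,j):
  between DC and Y5: 20 + 18 − 24 = 14
  between Y5 and K2: 18 + 21 − 19 = 20
  between K2 and H8: 21 + 24 − 8 = 37
  between H8 and W2: 24 + 39 − 29 = 34
  between W2 and DC: 39 + 20 − 32 = 27
Cheapest insertion is between DC and Y5, adding 14.
New total = 112 + 14 = 126.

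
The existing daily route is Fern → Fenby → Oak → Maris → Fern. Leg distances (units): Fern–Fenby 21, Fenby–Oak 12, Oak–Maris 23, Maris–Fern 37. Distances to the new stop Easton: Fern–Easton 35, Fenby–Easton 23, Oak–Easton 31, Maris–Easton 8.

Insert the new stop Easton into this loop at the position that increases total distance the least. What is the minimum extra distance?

Insertion cost between consecutive stops i–j is d(i,Easton) + d(Easton,j) − d(i,j):
  between Fern and Fenby: 35 + 23 − 21 = 37
  between Fenby and Oak: 23 + 31 − 12 = 42
  between Oak and Maris: 31 + 8 − 23 = 16
  between Maris and Fern: 8 + 35 − 37 = 6
Cheapest insertion is between Maris and Fern, adding 6.
New total = 93 + 6 = 99.

Adding 6 by placing Easton on the Maris–Fern leg.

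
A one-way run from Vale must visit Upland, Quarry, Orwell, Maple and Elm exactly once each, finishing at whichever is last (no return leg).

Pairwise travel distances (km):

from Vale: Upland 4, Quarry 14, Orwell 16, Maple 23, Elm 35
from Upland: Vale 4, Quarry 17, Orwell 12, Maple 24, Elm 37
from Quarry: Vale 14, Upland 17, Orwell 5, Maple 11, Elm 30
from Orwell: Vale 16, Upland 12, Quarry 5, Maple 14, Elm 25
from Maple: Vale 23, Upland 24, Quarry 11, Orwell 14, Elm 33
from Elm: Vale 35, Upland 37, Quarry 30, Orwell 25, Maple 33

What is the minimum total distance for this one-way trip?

There are 5! = 120 possible orderings.
Vale → Upland → Quarry → Orwell → Maple → Elm: 4+17+5+14+33 = 73
Vale → Upland → Quarry → Orwell → Elm → Maple: 4+17+5+25+33 = 84
Vale → Upland → Quarry → Maple → Orwell → Elm: 4+17+11+14+25 = 71
Vale → Upland → Quarry → Maple → Elm → Orwell: 4+17+11+33+25 = 90
Vale → Upland → Quarry → Elm → Orwell → Maple: 4+17+30+25+14 = 90
Vale → Upland → Quarry → Elm → Maple → Orwell: 4+17+30+33+14 = 98
Vale → Upland → Orwell → Quarry → Maple → Elm: 4+12+5+11+33 = 65
Vale → Upland → Orwell → Quarry → Elm → Maple: 4+12+5+30+33 = 84
Vale → Upland → Orwell → Maple → Quarry → Elm: 4+12+14+11+30 = 71
Vale → Upland → Orwell → Maple → Elm → Quarry: 4+12+14+33+30 = 93
Vale → Upland → Orwell → Elm → Quarry → Maple: 4+12+25+30+11 = 82
Vale → Upland → Orwell → Elm → Maple → Quarry: 4+12+25+33+11 = 85
Vale → Upland → Maple → Quarry → Orwell → Elm: 4+24+11+5+25 = 69
Vale → Upland → Maple → Quarry → Elm → Orwell: 4+24+11+30+25 = 94
… (106 more)
The minimum is 65.
One shortest path: Vale → Upland → Orwell → Quarry → Maple → Elm.

65 km — the minimum one-way total.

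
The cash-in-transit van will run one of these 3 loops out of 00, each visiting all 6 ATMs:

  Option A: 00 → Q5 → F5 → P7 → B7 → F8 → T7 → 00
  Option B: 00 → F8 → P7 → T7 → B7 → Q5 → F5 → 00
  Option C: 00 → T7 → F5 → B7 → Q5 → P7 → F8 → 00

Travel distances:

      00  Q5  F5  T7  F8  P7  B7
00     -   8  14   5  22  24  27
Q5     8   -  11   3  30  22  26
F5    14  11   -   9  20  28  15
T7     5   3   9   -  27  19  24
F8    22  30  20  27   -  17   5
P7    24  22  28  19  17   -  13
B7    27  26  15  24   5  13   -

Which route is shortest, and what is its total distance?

Shortest is Option A, total 97.

Option A: 8 + 11 + 28 + 13 + 5 + 27 + 5 = 97
Option B: 22 + 17 + 19 + 24 + 26 + 11 + 14 = 133
Option C: 5 + 9 + 15 + 26 + 22 + 17 + 22 = 116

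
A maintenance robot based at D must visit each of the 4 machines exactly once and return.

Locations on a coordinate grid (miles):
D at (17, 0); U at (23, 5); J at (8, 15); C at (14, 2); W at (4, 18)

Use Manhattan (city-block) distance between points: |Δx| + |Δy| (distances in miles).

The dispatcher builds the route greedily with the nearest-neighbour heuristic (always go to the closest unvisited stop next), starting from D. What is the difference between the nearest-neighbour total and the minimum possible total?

The nearest-neighbour route is 6 miles longer than optimal.

From D: C=5, U=11, J=24, W=31 → choose C (5).
From C: U=12, J=19, W=26 → choose U (12).
From U: J=25, W=32 → choose J (25).
From J: W=7 → choose W (7).
NN route D → C → U → J → W → D costs 80.
Optimal: D → U → J → W → C → D costs 74 (by enumerating all 12 distinct tours).
Excess = 80 − 74 = 6.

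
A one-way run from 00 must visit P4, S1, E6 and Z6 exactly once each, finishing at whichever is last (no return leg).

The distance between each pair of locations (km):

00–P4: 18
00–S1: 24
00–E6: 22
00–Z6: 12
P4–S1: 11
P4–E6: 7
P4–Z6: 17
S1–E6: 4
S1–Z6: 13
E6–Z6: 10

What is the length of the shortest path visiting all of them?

Shortest open route: 36 km.

There are 4! = 24 possible orderings.
00 → P4 → S1 → E6 → Z6: 18+11+4+10 = 43
00 → P4 → S1 → Z6 → E6: 18+11+13+10 = 52
00 → P4 → E6 → S1 → Z6: 18+7+4+13 = 42
00 → P4 → E6 → Z6 → S1: 18+7+10+13 = 48
00 → P4 → Z6 → S1 → E6: 18+17+13+4 = 52
00 → P4 → Z6 → E6 → S1: 18+17+10+4 = 49
00 → S1 → P4 → E6 → Z6: 24+11+7+10 = 52
00 → S1 → P4 → Z6 → E6: 24+11+17+10 = 62
00 → S1 → E6 → P4 → Z6: 24+4+7+17 = 52
00 → S1 → E6 → Z6 → P4: 24+4+10+17 = 55
00 → S1 → Z6 → P4 → E6: 24+13+17+7 = 61
00 → S1 → Z6 → E6 → P4: 24+13+10+7 = 54
00 → E6 → P4 → S1 → Z6: 22+7+11+13 = 53
00 → E6 → P4 → Z6 → S1: 22+7+17+13 = 59
… (10 more)
00 → Z6 → S1 → E6 → P4: 12+13+4+7 = 36  ← best
The minimum is 36.
One shortest path: 00 → Z6 → S1 → E6 → P4.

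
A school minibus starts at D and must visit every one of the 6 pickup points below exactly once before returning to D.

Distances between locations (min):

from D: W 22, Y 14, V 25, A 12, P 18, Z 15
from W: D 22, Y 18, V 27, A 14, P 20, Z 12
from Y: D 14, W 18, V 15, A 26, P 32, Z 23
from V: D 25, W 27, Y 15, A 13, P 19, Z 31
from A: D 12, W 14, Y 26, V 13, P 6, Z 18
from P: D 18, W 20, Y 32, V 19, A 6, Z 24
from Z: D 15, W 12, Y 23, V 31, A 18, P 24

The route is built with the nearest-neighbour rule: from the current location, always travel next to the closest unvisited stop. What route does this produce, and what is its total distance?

97 min along D → A → P → V → Y → W → Z → D.

At D the remaining stops are A 12, Y 14, Z 15, P 18, W 22, V 25; go to A.
At A the remaining stops are P 6, V 13, W 14, Z 18, Y 26; go to P.
At P the remaining stops are V 19, W 20, Z 24, Y 32; go to V.
At V the remaining stops are Y 15, W 27, Z 31; go to Y.
At Y the remaining stops are W 18, Z 23; go to W.
At W the remaining stops are Z 12; go to Z.
Return Z→D: 15.
Total = 12 + 6 + 19 + 15 + 18 + 12 + 15 = 97.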